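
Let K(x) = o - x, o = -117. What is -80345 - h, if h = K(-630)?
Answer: -80858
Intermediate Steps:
K(x) = -117 - x
h = 513 (h = -117 - 1*(-630) = -117 + 630 = 513)
-80345 - h = -80345 - 1*513 = -80345 - 513 = -80858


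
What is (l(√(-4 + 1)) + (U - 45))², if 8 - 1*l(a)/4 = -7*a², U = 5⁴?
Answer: 278784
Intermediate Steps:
U = 625
l(a) = 32 + 28*a² (l(a) = 32 - (-28)*a² = 32 + 28*a²)
(l(√(-4 + 1)) + (U - 45))² = ((32 + 28*(√(-4 + 1))²) + (625 - 45))² = ((32 + 28*(√(-3))²) + 580)² = ((32 + 28*(I*√3)²) + 580)² = ((32 + 28*(-3)) + 580)² = ((32 - 84) + 580)² = (-52 + 580)² = 528² = 278784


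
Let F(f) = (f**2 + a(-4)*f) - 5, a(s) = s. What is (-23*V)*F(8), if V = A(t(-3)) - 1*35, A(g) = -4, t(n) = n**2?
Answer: 24219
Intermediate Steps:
F(f) = -5 + f**2 - 4*f (F(f) = (f**2 - 4*f) - 5 = -5 + f**2 - 4*f)
V = -39 (V = -4 - 1*35 = -4 - 35 = -39)
(-23*V)*F(8) = (-23*(-39))*(-5 + 8**2 - 4*8) = 897*(-5 + 64 - 32) = 897*27 = 24219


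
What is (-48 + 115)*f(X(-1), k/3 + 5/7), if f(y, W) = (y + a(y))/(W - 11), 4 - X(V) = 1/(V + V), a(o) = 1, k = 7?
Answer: -15477/334 ≈ -46.338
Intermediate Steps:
X(V) = 4 - 1/(2*V) (X(V) = 4 - 1/(V + V) = 4 - 1/(2*V))
f(y, W) = (1 + y)/(-11 + W) (f(y, W) = (y + 1)/(W - 11) = (1 + y)/(-11 + W))
(-48 + 115)*f(X(-1), k/3 + 5/7) = (-48 + 115)*((1 + (4 - 1/2/(-1)))/(-11 + (7/3 + 5/7))) = 67*((1 + (4 - 1/2*(-1)))/(-11 + (7*(1/3) + 5*(1/7)))) = 67*((1 + (4 + 1/2))/(-11 + (7/3 + 5/7))) = 67*((1 + 9/2)/(-11 + 64/21)) = 67*((11/2)/(-167/21)) = 67*(-21/167*11/2) = 67*(-231/334) = -15477/334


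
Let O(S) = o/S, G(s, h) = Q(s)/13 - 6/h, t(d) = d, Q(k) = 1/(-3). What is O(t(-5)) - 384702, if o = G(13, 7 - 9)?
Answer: -75017006/195 ≈ -3.8470e+5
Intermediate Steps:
Q(k) = -⅓
G(s, h) = -1/39 - 6/h (G(s, h) = -⅓/13 - 6/h = -⅓*1/13 - 6/h = -1/39 - 6/h)
o = 116/39 (o = (-234 - (7 - 9))/(39*(7 - 9)) = (1/39)*(-234 - 1*(-2))/(-2) = (1/39)*(-½)*(-234 + 2) = (1/39)*(-½)*(-232) = 116/39 ≈ 2.9744)
O(S) = 116/(39*S)
O(t(-5)) - 384702 = (116/39)/(-5) - 384702 = (116/39)*(-⅕) - 384702 = -116/195 - 384702 = -75017006/195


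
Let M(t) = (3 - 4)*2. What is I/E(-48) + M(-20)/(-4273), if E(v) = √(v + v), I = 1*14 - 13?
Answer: 2/4273 - I*√6/24 ≈ 0.00046806 - 0.10206*I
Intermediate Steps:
M(t) = -2 (M(t) = -1*2 = -2)
I = 1 (I = 14 - 13 = 1)
E(v) = √2*√v (E(v) = √(2*v) = √2*√v)
I/E(-48) + M(-20)/(-4273) = 1/(√2*√(-48)) - 2/(-4273) = 1/(√2*(4*I*√3)) - 2*(-1/4273) = 1/(4*I*√6) + 2/4273 = 1*(-I*√6/24) + 2/4273 = -I*√6/24 + 2/4273 = 2/4273 - I*√6/24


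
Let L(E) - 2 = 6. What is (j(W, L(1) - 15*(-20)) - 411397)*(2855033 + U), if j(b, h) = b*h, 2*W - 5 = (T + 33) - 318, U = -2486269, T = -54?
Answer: -170676148412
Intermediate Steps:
L(E) = 8 (L(E) = 2 + 6 = 8)
W = -167 (W = 5/2 + ((-54 + 33) - 318)/2 = 5/2 + (-21 - 318)/2 = 5/2 + (1/2)*(-339) = 5/2 - 339/2 = -167)
(j(W, L(1) - 15*(-20)) - 411397)*(2855033 + U) = (-167*(8 - 15*(-20)) - 411397)*(2855033 - 2486269) = (-167*(8 + 300) - 411397)*368764 = (-167*308 - 411397)*368764 = (-51436 - 411397)*368764 = -462833*368764 = -170676148412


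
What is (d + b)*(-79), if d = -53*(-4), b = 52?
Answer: -20856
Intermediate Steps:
d = 212
(d + b)*(-79) = (212 + 52)*(-79) = 264*(-79) = -20856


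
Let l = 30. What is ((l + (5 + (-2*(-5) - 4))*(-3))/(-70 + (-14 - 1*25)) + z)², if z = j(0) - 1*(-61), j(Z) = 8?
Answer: 56610576/11881 ≈ 4764.8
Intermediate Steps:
z = 69 (z = 8 - 1*(-61) = 8 + 61 = 69)
((l + (5 + (-2*(-5) - 4))*(-3))/(-70 + (-14 - 1*25)) + z)² = ((30 + (5 + (-2*(-5) - 4))*(-3))/(-70 + (-14 - 1*25)) + 69)² = ((30 + (5 + (10 - 4))*(-3))/(-70 + (-14 - 25)) + 69)² = ((30 + (5 + 6)*(-3))/(-70 - 39) + 69)² = ((30 + 11*(-3))/(-109) + 69)² = ((30 - 33)*(-1/109) + 69)² = (-3*(-1/109) + 69)² = (3/109 + 69)² = (7524/109)² = 56610576/11881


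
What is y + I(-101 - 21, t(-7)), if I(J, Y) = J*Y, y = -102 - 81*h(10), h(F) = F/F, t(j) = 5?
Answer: -793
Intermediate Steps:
h(F) = 1
y = -183 (y = -102 - 81*1 = -102 - 81 = -183)
y + I(-101 - 21, t(-7)) = -183 + (-101 - 21)*5 = -183 - 122*5 = -183 - 610 = -793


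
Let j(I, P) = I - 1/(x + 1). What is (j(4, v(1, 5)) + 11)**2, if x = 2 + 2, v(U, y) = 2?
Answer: 5476/25 ≈ 219.04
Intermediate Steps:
x = 4
j(I, P) = -1/5 + I (j(I, P) = I - 1/(4 + 1) = I - 1/5 = -1/5 + I)
(j(4, v(1, 5)) + 11)**2 = ((-1/5 + 4) + 11)**2 = (19/5 + 11)**2 = (74/5)**2 = 5476/25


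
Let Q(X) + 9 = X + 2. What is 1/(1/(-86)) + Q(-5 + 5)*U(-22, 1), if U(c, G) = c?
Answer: 68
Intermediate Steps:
Q(X) = -7 + X (Q(X) = -9 + (X + 2) = -9 + (2 + X) = -7 + X)
1/(1/(-86)) + Q(-5 + 5)*U(-22, 1) = 1/(1/(-86)) + (-7 + (-5 + 5))*(-22) = 1/(-1/86) + (-7 + 0)*(-22) = -86 - 7*(-22) = -86 + 154 = 68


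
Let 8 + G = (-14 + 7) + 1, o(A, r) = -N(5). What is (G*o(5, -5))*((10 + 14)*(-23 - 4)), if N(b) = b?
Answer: -45360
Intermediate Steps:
o(A, r) = -5 (o(A, r) = -1*5 = -5)
G = -14 (G = -8 + ((-14 + 7) + 1) = -8 + (-7 + 1) = -8 - 6 = -14)
(G*o(5, -5))*((10 + 14)*(-23 - 4)) = (-14*(-5))*((10 + 14)*(-23 - 4)) = 70*(24*(-27)) = 70*(-648) = -45360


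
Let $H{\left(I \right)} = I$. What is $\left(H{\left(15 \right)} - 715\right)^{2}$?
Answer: $490000$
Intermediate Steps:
$\left(H{\left(15 \right)} - 715\right)^{2} = \left(15 - 715\right)^{2} = \left(-700\right)^{2} = 490000$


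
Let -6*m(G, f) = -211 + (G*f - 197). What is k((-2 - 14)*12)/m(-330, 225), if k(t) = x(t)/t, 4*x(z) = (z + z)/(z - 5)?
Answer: -1/4902542 ≈ -2.0398e-7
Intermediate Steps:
x(z) = z/(2*(-5 + z)) (x(z) = ((z + z)/(z - 5))/4 = ((2*z)/(-5 + z))/4 = (2*z/(-5 + z))/4 = z/(2*(-5 + z)))
k(t) = 1/(2*(-5 + t)) (k(t) = (t/(2*(-5 + t)))/t = 1/(2*(-5 + t)))
m(G, f) = 68 - G*f/6 (m(G, f) = -(-211 + (G*f - 197))/6 = -(-211 + (-197 + G*f))/6 = -(-408 + G*f)/6 = 68 - G*f/6)
k((-2 - 14)*12)/m(-330, 225) = (1/(2*(-5 + (-2 - 14)*12)))/(68 - ⅙*(-330)*225) = (1/(2*(-5 - 16*12)))/(68 + 12375) = (1/(2*(-5 - 192)))/12443 = ((½)/(-197))*(1/12443) = ((½)*(-1/197))*(1/12443) = -1/394*1/12443 = -1/4902542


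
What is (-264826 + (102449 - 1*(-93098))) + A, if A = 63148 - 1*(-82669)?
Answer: 76538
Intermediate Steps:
A = 145817 (A = 63148 + 82669 = 145817)
(-264826 + (102449 - 1*(-93098))) + A = (-264826 + (102449 - 1*(-93098))) + 145817 = (-264826 + (102449 + 93098)) + 145817 = (-264826 + 195547) + 145817 = -69279 + 145817 = 76538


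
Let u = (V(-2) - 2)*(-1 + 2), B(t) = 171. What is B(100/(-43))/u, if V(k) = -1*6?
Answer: -171/8 ≈ -21.375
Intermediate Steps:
V(k) = -6
u = -8 (u = (-6 - 2)*(-1 + 2) = -8*1 = -8)
B(100/(-43))/u = 171/(-8) = 171*(-⅛) = -171/8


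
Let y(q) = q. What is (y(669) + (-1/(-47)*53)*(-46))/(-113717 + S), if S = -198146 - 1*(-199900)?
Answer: -29005/5262261 ≈ -0.0055119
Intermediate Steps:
S = 1754 (S = -198146 + 199900 = 1754)
(y(669) + (-1/(-47)*53)*(-46))/(-113717 + S) = (669 + (-1/(-47)*53)*(-46))/(-113717 + 1754) = (669 + (-1*(-1/47)*53)*(-46))/(-111963) = (669 + ((1/47)*53)*(-46))*(-1/111963) = (669 + (53/47)*(-46))*(-1/111963) = (669 - 2438/47)*(-1/111963) = (29005/47)*(-1/111963) = -29005/5262261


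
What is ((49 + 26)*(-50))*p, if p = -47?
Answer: 176250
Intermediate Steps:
((49 + 26)*(-50))*p = ((49 + 26)*(-50))*(-47) = (75*(-50))*(-47) = -3750*(-47) = 176250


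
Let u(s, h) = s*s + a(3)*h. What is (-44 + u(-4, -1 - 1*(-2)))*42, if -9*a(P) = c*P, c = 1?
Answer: -1190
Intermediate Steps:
a(P) = -P/9
u(s, h) = s² - h/3 (u(s, h) = s*s + (-⅑*3)*h = s² - h/3)
(-44 + u(-4, -1 - 1*(-2)))*42 = (-44 + ((-4)² - (-1 - 1*(-2))/3))*42 = (-44 + (16 - (-1 + 2)/3))*42 = (-44 + (16 - ⅓*1))*42 = (-44 + (16 - ⅓))*42 = (-44 + 47/3)*42 = -85/3*42 = -1190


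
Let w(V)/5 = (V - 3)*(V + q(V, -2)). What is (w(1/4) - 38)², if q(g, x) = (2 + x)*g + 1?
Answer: 779689/256 ≈ 3045.7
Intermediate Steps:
q(g, x) = 1 + g*(2 + x) (q(g, x) = g*(2 + x) + 1 = 1 + g*(2 + x))
w(V) = 5*(1 + V)*(-3 + V) (w(V) = 5*((V - 3)*(V + (1 + 2*V + V*(-2)))) = 5*((-3 + V)*(V + (1 + 2*V - 2*V))) = 5*((-3 + V)*(V + 1)) = 5*((-3 + V)*(1 + V)) = 5*((1 + V)*(-3 + V)) = 5*(1 + V)*(-3 + V))
(w(1/4) - 38)² = ((-15 - 10/4 + 5*(1/4)²) - 38)² = ((-15 - 10*¼ + 5*(¼)²) - 38)² = ((-15 - 5/2 + 5*(1/16)) - 38)² = ((-15 - 5/2 + 5/16) - 38)² = (-275/16 - 38)² = (-883/16)² = 779689/256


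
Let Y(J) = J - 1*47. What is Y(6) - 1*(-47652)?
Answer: 47611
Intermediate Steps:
Y(J) = -47 + J (Y(J) = J - 47 = -47 + J)
Y(6) - 1*(-47652) = (-47 + 6) - 1*(-47652) = -41 + 47652 = 47611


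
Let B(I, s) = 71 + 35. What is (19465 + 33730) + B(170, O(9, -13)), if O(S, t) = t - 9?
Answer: 53301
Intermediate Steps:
O(S, t) = -9 + t
B(I, s) = 106
(19465 + 33730) + B(170, O(9, -13)) = (19465 + 33730) + 106 = 53195 + 106 = 53301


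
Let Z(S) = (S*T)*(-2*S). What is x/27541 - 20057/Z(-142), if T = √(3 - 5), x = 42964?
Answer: 42964/27541 - 20057*I*√2/80656 ≈ 1.56 - 0.35168*I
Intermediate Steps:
T = I*√2 (T = √(-2) = I*√2 ≈ 1.4142*I)
Z(S) = -2*I*√2*S² (Z(S) = (S*(I*√2))*(-2*S) = (I*S*√2)*(-2*S) = -2*I*√2*S²)
x/27541 - 20057/Z(-142) = 42964/27541 - 20057*I*√2/80656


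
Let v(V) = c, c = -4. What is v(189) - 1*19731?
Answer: -19735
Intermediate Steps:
v(V) = -4
v(189) - 1*19731 = -4 - 1*19731 = -4 - 19731 = -19735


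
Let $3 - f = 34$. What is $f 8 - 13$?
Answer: $-261$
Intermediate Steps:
$f = -31$ ($f = 3 - 34 = -31$)
$f 8 - 13 = \left(-31\right) 8 - 13 = -248 - 13 = -261$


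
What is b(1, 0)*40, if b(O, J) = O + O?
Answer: 80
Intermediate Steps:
b(O, J) = 2*O
b(1, 0)*40 = (2*1)*40 = 2*40 = 80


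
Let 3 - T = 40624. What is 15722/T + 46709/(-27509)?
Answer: -332837541/159634727 ≈ -2.0850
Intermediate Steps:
T = -40621 (T = 3 - 1*40624 = 3 - 40624 = -40621)
15722/T + 46709/(-27509) = 15722/(-40621) + 46709/(-27509) = 15722*(-1/40621) + 46709*(-1/27509) = -2246/5803 - 46709/27509 = -332837541/159634727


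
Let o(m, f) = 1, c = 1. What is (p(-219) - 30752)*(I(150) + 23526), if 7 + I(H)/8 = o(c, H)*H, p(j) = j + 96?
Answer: -761686250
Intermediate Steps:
p(j) = 96 + j
I(H) = -56 + 8*H (I(H) = -56 + 8*(1*H) = -56 + 8*H)
(p(-219) - 30752)*(I(150) + 23526) = ((96 - 219) - 30752)*((-56 + 8*150) + 23526) = (-123 - 30752)*((-56 + 1200) + 23526) = -30875*(1144 + 23526) = -30875*24670 = -761686250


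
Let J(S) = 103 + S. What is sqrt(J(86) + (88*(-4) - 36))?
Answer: I*sqrt(199) ≈ 14.107*I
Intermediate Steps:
sqrt(J(86) + (88*(-4) - 36)) = sqrt((103 + 86) + (88*(-4) - 36)) = sqrt(189 + (-352 - 36)) = sqrt(189 - 388) = sqrt(-199) = I*sqrt(199)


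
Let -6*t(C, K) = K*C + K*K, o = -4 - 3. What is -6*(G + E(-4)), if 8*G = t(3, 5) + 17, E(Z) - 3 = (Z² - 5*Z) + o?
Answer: -799/4 ≈ -199.75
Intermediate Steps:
o = -7
E(Z) = -4 + Z² - 5*Z (E(Z) = 3 + ((Z² - 5*Z) - 7) = 3 + (-7 + Z² - 5*Z) = -4 + Z² - 5*Z)
t(C, K) = -K²/6 - C*K/6 (t(C, K) = -(K*C + K*K)/6 = -(C*K + K²)/6 = -(K² + C*K)/6 = -K²/6 - C*K/6)
G = 31/24 (G = (-⅙*5*(3 + 5) + 17)/8 = (-⅙*5*8 + 17)/8 = (-20/3 + 17)/8 = (⅛)*(31/3) = 31/24 ≈ 1.2917)
-6*(G + E(-4)) = -6*(31/24 + (-4 + (-4)² - 5*(-4))) = -6*(31/24 + (-4 + 16 + 20)) = -6*(31/24 + 32) = -6*799/24 = -799/4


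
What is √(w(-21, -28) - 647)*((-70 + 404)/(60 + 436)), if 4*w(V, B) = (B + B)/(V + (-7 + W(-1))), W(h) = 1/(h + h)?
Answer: 167*I*√2100507/14136 ≈ 17.122*I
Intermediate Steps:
W(h) = 1/(2*h)
w(V, B) = B/(2*(-15/2 + V)) (w(V, B) = ((B + B)/(V + (-7 + (½)/(-1))))/4 = ((2*B)/(V + (-7 + (½)*(-1))))/4 = ((2*B)/(V + (-7 - ½)))/4 = ((2*B)/(V - 15/2))/4 = ((2*B)/(-15/2 + V))/4 = (2*B/(-15/2 + V))/4 = B/(2*(-15/2 + V)))
√(w(-21, -28) - 647)*((-70 + 404)/(60 + 436)) = √(-28/(-15 + 2*(-21)) - 647)*((-70 + 404)/(60 + 436)) = √(-28/(-15 - 42) - 647)*(334/496) = √(-28/(-57) - 647)*(334*(1/496)) = √(-28*(-1/57) - 647)*(167/248) = √(28/57 - 647)*(167/248) = √(-36851/57)*(167/248) = (I*√2100507/57)*(167/248) = 167*I*√2100507/14136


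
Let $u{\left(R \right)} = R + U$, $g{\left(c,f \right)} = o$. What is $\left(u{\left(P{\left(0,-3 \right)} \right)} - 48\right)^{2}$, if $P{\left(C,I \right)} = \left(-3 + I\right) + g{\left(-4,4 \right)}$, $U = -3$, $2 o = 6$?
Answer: $2916$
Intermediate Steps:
$o = 3$ ($o = \frac{1}{2} \cdot 6 = 3$)
$g{\left(c,f \right)} = 3$
$P{\left(C,I \right)} = I$ ($P{\left(C,I \right)} = \left(-3 + I\right) + 3 = I$)
$u{\left(R \right)} = -3 + R$ ($u{\left(R \right)} = R - 3 = -3 + R$)
$\left(u{\left(P{\left(0,-3 \right)} \right)} - 48\right)^{2} = \left(\left(-3 - 3\right) - 48\right)^{2} = \left(-6 - 48\right)^{2} = \left(-54\right)^{2} = 2916$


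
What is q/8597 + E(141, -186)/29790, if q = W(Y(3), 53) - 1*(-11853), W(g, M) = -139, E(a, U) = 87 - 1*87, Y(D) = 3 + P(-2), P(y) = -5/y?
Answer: 11714/8597 ≈ 1.3626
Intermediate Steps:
Y(D) = 11/2 (Y(D) = 3 - 5/(-2) = 3 - 5*(-1/2) = 3 + 5/2 = 11/2)
E(a, U) = 0 (E(a, U) = 87 - 87 = 0)
q = 11714 (q = -139 - 1*(-11853) = -139 + 11853 = 11714)
q/8597 + E(141, -186)/29790 = 11714/8597 + 0/29790 = 11714*(1/8597) + 0*(1/29790) = 11714/8597 + 0 = 11714/8597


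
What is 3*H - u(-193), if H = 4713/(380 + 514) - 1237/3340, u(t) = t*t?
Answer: -18530019569/497660 ≈ -37234.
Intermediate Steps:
u(t) = t²
H = 2439257/497660 (H = 4713/894 - 1237*1/3340 = 4713*(1/894) - 1237/3340 = 1571/298 - 1237/3340 = 2439257/497660 ≈ 4.9015)
3*H - u(-193) = 3*(2439257/497660) - 1*(-193)² = 7317771/497660 - 1*37249 = 7317771/497660 - 37249 = -18530019569/497660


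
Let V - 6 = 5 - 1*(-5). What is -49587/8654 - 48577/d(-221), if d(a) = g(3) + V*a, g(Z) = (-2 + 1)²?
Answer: 245095313/30591890 ≈ 8.0118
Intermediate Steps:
V = 16 (V = 6 + (5 - 1*(-5)) = 6 + (5 + 5) = 6 + 10 = 16)
g(Z) = 1 (g(Z) = (-1)² = 1)
d(a) = 1 + 16*a
-49587/8654 - 48577/d(-221) = -49587/8654 - 48577/(1 + 16*(-221)) = -49587*1/8654 - 48577/(1 - 3536) = -49587/8654 - 48577/(-3535) = -49587/8654 - 48577*(-1/3535) = -49587/8654 + 48577/3535 = 245095313/30591890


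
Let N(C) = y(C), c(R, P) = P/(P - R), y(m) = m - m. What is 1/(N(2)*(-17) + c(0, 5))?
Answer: 1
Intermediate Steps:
y(m) = 0
N(C) = 0
1/(N(2)*(-17) + c(0, 5)) = 1/(0*(-17) + 5/(5 - 1*0)) = 1/(0 + 5/(5 + 0)) = 1/(0 + 5/5) = 1/(0 + 5*(1/5)) = 1/(0 + 1) = 1/1 = 1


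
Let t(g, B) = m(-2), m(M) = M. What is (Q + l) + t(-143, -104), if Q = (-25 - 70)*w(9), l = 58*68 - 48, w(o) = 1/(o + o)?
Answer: 69997/18 ≈ 3888.7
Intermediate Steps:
t(g, B) = -2
w(o) = 1/(2*o)
l = 3896 (l = 3944 - 48 = 3896)
Q = -95/18 (Q = (-25 - 70)*((½)/9) = -95/(2*9) = -95*1/18 = -95/18 ≈ -5.2778)
(Q + l) + t(-143, -104) = (-95/18 + 3896) - 2 = 70033/18 - 2 = 69997/18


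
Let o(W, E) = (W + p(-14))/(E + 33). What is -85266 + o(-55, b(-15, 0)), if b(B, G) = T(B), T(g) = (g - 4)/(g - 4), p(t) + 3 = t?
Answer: -1449558/17 ≈ -85268.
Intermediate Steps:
p(t) = -3 + t
T(g) = 1 (T(g) = (-4 + g)/(-4 + g) = 1)
b(B, G) = 1
o(W, E) = (-17 + W)/(33 + E) (o(W, E) = (W + (-3 - 14))/(E + 33) = (W - 17)/(33 + E) = (-17 + W)/(33 + E))
-85266 + o(-55, b(-15, 0)) = -85266 + (-17 - 55)/(33 + 1) = -85266 - 72/34 = -85266 + (1/34)*(-72) = -85266 - 36/17 = -1449558/17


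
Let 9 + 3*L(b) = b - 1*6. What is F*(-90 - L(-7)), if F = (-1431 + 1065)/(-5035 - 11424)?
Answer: -30256/16459 ≈ -1.8383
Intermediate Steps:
L(b) = -5 + b/3 (L(b) = -3 + (b - 1*6)/3 = -3 + (b - 6)/3 = -3 + (-6 + b)/3 = -3 + (-2 + b/3) = -5 + b/3)
F = 366/16459 (F = -366/(-16459) = -366*(-1/16459) = 366/16459 ≈ 0.022237)
F*(-90 - L(-7)) = 366*(-90 - (-5 + (1/3)*(-7)))/16459 = 366*(-90 - (-5 - 7/3))/16459 = 366*(-90 - 1*(-22/3))/16459 = 366*(-90 + 22/3)/16459 = (366/16459)*(-248/3) = -30256/16459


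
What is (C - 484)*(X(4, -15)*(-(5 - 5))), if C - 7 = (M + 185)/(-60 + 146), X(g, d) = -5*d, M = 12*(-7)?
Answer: 0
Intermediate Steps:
M = -84
C = 703/86 (C = 7 + (-84 + 185)/(-60 + 146) = 7 + 101/86 = 703/86 ≈ 8.1744)
(C - 484)*(X(4, -15)*(-(5 - 5))) = (703/86 - 484)*((-5*(-15))*(-(5 - 5))) = -3069075*(-1*0)/86 = -3069075*0/86 = -40921/86*0 = 0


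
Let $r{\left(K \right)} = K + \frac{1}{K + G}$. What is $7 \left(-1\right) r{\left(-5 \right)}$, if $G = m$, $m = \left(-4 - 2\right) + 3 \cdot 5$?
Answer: $\frac{133}{4} \approx 33.25$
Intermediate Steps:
$m = 9$ ($m = -6 + 15 = 9$)
$G = 9$
$r{\left(K \right)} = K + \frac{1}{9 + K}$ ($r{\left(K \right)} = K + \frac{1}{K + 9} = K + \frac{1}{9 + K}$)
$7 \left(-1\right) r{\left(-5 \right)} = 7 \left(-1\right) \frac{1 + \left(-5\right)^{2} + 9 \left(-5\right)}{9 - 5} = - 7 \frac{1 + 25 - 45}{4} = - 7 \cdot \frac{1}{4} \left(-19\right) = \left(-7\right) \left(- \frac{19}{4}\right) = \frac{133}{4}$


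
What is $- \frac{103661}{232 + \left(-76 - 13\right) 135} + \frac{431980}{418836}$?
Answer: $\frac{12126744734}{1233786147} \approx 9.8289$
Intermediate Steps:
$- \frac{103661}{232 + \left(-76 - 13\right) 135} + \frac{431980}{418836} = - \frac{103661}{232 + \left(-76 - 13\right) 135} + 431980 \cdot \frac{1}{418836} = - \frac{103661}{232 - 12015} + \frac{107995}{104709} = - \frac{103661}{-11783} + \frac{107995}{104709} = \left(-103661\right) \left(- \frac{1}{11783}\right) + \frac{107995}{104709} = \frac{103661}{11783} + \frac{107995}{104709} = \frac{12126744734}{1233786147}$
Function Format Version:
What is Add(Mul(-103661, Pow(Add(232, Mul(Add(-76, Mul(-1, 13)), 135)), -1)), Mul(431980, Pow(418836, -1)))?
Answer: Rational(12126744734, 1233786147) ≈ 9.8289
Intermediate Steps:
Add(Mul(-103661, Pow(Add(232, Mul(Add(-76, Mul(-1, 13)), 135)), -1)), Mul(431980, Pow(418836, -1))) = Add(Mul(-103661, Pow(Add(232, Mul(Add(-76, -13), 135)), -1)), Mul(431980, Rational(1, 418836))) = Add(Mul(-103661, Pow(Add(232, Mul(-89, 135)), -1)), Rational(107995, 104709)) = Add(Mul(-103661, Pow(Add(232, -12015), -1)), Rational(107995, 104709)) = Add(Mul(-103661, Pow(-11783, -1)), Rational(107995, 104709)) = Add(Mul(-103661, Rational(-1, 11783)), Rational(107995, 104709)) = Add(Rational(103661, 11783), Rational(107995, 104709)) = Rational(12126744734, 1233786147)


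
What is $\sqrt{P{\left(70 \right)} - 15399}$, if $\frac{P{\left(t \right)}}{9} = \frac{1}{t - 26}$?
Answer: $\frac{3 i \sqrt{828113}}{22} \approx 124.09 i$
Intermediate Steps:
$P{\left(t \right)} = \frac{9}{-26 + t}$ ($P{\left(t \right)} = \frac{9}{t - 26} = \frac{9}{-26 + t}$)
$\sqrt{P{\left(70 \right)} - 15399} = \sqrt{\frac{9}{-26 + 70} - 15399} = \sqrt{\frac{9}{44} - 15399} = \sqrt{- \frac{677547}{44}} = \frac{3 i \sqrt{828113}}{22}$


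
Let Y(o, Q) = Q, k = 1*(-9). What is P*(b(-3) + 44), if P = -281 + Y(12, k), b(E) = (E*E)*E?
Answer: -4930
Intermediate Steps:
k = -9
b(E) = E³ (b(E) = E²*E = E³)
P = -290 (P = -281 - 9 = -290)
P*(b(-3) + 44) = -290*((-3)³ + 44) = -290*(-27 + 44) = -290*17 = -4930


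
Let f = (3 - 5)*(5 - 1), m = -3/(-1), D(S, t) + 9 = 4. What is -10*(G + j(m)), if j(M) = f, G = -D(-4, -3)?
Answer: 30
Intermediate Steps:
D(S, t) = -5 (D(S, t) = -9 + 4 = -5)
G = 5 (G = -1*(-5) = 5)
m = 3 (m = -3*(-1) = 3)
f = -8 (f = -2*4 = -8)
j(M) = -8
-10*(G + j(m)) = -10*(5 - 8) = -10*(-3) = -1*(-30) = 30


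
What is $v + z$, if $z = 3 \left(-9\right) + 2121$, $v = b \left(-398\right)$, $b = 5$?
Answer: $104$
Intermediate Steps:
$v = -1990$ ($v = 5 \left(-398\right) = -1990$)
$z = 2094$ ($z = -27 + 2121 = 2094$)
$v + z = -1990 + 2094 = 104$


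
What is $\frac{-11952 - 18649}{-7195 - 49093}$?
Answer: $\frac{30601}{56288} \approx 0.54365$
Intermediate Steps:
$\frac{-11952 - 18649}{-7195 - 49093} = - \frac{30601}{-56288} = \left(-30601\right) \left(- \frac{1}{56288}\right) = \frac{30601}{56288}$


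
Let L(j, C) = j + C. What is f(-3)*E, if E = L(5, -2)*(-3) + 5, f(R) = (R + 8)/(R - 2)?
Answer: 4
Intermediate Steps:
L(j, C) = C + j
f(R) = (8 + R)/(-2 + R)
E = -4 (E = (-2 + 5)*(-3) + 5 = 3*(-3) + 5 = -9 + 5 = -4)
f(-3)*E = ((8 - 3)/(-2 - 3))*(-4) = (5/(-5))*(-4) = -1/5*5*(-4) = -1*(-4) = 4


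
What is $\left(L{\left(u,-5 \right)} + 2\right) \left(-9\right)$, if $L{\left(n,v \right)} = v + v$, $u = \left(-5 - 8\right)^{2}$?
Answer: $72$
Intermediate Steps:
$u = 169$ ($u = \left(-5 - 8\right)^{2} = \left(-13\right)^{2} = 169$)
$L{\left(n,v \right)} = 2 v$
$\left(L{\left(u,-5 \right)} + 2\right) \left(-9\right) = \left(2 \left(-5\right) + 2\right) \left(-9\right) = \left(-10 + 2\right) \left(-9\right) = \left(-8\right) \left(-9\right) = 72$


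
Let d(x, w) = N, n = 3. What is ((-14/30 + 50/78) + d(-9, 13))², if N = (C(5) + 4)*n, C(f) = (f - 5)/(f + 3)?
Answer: 5635876/38025 ≈ 148.22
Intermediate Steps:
C(f) = (-5 + f)/(3 + f)
N = 12 (N = ((-5 + 5)/(3 + 5) + 4)*3 = (0/8 + 4)*3 = ((⅛)*0 + 4)*3 = (0 + 4)*3 = 4*3 = 12)
d(x, w) = 12
((-14/30 + 50/78) + d(-9, 13))² = ((-14/30 + 50/78) + 12)² = ((-14*1/30 + 50*(1/78)) + 12)² = ((-7/15 + 25/39) + 12)² = (34/195 + 12)² = (2374/195)² = 5635876/38025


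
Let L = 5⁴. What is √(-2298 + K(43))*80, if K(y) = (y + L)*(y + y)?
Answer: 400*√2206 ≈ 18787.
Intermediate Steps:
L = 625
K(y) = 2*y*(625 + y) (K(y) = (y + 625)*(y + y) = (625 + y)*(2*y) = 2*y*(625 + y))
√(-2298 + K(43))*80 = √(-2298 + 2*43*(625 + 43))*80 = √(-2298 + 2*43*668)*80 = √(-2298 + 57448)*80 = √55150*80 = (5*√2206)*80 = 400*√2206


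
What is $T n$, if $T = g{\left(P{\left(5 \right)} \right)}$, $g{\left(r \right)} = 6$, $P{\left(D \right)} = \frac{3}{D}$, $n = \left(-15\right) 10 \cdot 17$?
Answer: $-15300$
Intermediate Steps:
$n = -2550$ ($n = \left(-150\right) 17 = -2550$)
$T = 6$
$T n = 6 \left(-2550\right) = -15300$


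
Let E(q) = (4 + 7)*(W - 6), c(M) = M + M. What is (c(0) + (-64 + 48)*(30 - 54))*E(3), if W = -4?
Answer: -42240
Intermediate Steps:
c(M) = 2*M
E(q) = -110 (E(q) = (4 + 7)*(-4 - 6) = 11*(-10) = -110)
(c(0) + (-64 + 48)*(30 - 54))*E(3) = (2*0 + (-64 + 48)*(30 - 54))*(-110) = (0 - 16*(-24))*(-110) = (0 + 384)*(-110) = 384*(-110) = -42240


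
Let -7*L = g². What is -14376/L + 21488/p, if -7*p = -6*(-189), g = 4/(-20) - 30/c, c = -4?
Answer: 757864424/431649 ≈ 1755.7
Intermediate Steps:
g = 73/10 (g = 4/(-20) - 30/(-4) = 4*(-1/20) - 30*(-¼) = -⅕ + 15/2 = 73/10 ≈ 7.3000)
p = -162 (p = -(-6)*(-189)/7 = -⅐*1134 = -162)
L = -5329/700 (L = -(73/10)²/7 = -⅐*5329/100 = -5329/700 ≈ -7.6129)
-14376/L + 21488/p = -14376/(-5329/700) + 21488/(-162) = -14376*(-700/5329) + 21488*(-1/162) = 10063200/5329 - 10744/81 = 757864424/431649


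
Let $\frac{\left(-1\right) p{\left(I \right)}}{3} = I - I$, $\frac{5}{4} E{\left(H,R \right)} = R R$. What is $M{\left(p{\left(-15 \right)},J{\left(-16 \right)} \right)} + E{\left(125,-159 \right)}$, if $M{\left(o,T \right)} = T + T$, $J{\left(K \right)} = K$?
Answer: $\frac{100964}{5} \approx 20193.0$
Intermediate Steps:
$E{\left(H,R \right)} = \frac{4 R^{2}}{5}$ ($E{\left(H,R \right)} = \frac{4 R R}{5} = \frac{4 R^{2}}{5}$)
$p{\left(I \right)} = 0$ ($p{\left(I \right)} = - 3 \left(I - I\right) = \left(-3\right) 0 = 0$)
$M{\left(o,T \right)} = 2 T$
$M{\left(p{\left(-15 \right)},J{\left(-16 \right)} \right)} + E{\left(125,-159 \right)} = 2 \left(-16\right) + \frac{4 \left(-159\right)^{2}}{5} = -32 + \frac{4}{5} \cdot 25281 = -32 + \frac{101124}{5} = \frac{100964}{5}$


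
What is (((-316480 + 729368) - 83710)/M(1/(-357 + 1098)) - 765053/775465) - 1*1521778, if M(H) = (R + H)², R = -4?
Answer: -10220251726421080317/6808093381585 ≈ -1.5012e+6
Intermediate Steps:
M(H) = (-4 + H)²
(((-316480 + 729368) - 83710)/M(1/(-357 + 1098)) - 765053/775465) - 1*1521778 = (((-316480 + 729368) - 83710)/((-4 + 1/(-357 + 1098))²) - 765053/775465) - 1*1521778 = ((412888 - 83710)/((-4 + 1/741)²) - 765053*1/775465) - 1521778 = (329178/((-4 + 1/741)²) - 765053/775465) - 1521778 = (329178/((-2963/741)²) - 765053/775465) - 1521778 = (329178/(8779369/549081) - 765053/775465) - 1521778 = (329178*(549081/8779369) - 765053/775465) - 1521778 = (180745385418/8779369 - 765053/775465) - 1521778 = 140155003620577813/6808093381585 - 1521778 = -10220251726421080317/6808093381585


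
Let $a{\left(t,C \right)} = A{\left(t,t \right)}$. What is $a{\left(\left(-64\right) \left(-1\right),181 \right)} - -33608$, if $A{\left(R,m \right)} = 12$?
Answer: $33620$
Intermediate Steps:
$a{\left(t,C \right)} = 12$
$a{\left(\left(-64\right) \left(-1\right),181 \right)} - -33608 = 12 - -33608 = 12 + 33608 = 33620$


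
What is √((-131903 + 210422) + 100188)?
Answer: √178707 ≈ 422.74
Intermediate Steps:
√((-131903 + 210422) + 100188) = √(78519 + 100188) = √178707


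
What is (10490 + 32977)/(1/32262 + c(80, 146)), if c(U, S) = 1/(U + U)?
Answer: 112186588320/16211 ≈ 6.9204e+6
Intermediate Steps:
c(U, S) = 1/(2*U)
(10490 + 32977)/(1/32262 + c(80, 146)) = (10490 + 32977)/(1/32262 + (1/2)/80) = 43467/(1/32262 + (1/2)*(1/80)) = 43467/(1/32262 + 1/160) = 43467/(16211/2580960) = 43467*(2580960/16211) = 112186588320/16211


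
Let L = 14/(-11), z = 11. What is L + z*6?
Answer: 712/11 ≈ 64.727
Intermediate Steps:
L = -14/11 (L = 14*(-1/11) = -14/11 ≈ -1.2727)
L + z*6 = -14/11 + 11*6 = -14/11 + 66 = 712/11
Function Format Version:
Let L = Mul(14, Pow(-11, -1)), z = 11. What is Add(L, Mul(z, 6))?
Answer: Rational(712, 11) ≈ 64.727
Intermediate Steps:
L = Rational(-14, 11) (L = Mul(14, Rational(-1, 11)) = Rational(-14, 11) ≈ -1.2727)
Add(L, Mul(z, 6)) = Add(Rational(-14, 11), Mul(11, 6)) = Add(Rational(-14, 11), 66) = Rational(712, 11)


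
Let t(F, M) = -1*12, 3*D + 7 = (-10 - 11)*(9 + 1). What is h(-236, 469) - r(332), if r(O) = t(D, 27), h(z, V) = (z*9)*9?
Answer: -19104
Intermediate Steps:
D = -217/3 (D = -7/3 + ((-10 - 11)*(9 + 1))/3 = -7/3 + (-21*10)/3 = -7/3 + (⅓)*(-210) = -7/3 - 70 = -217/3 ≈ -72.333)
h(z, V) = 81*z (h(z, V) = (9*z)*9 = 81*z)
t(F, M) = -12
r(O) = -12
h(-236, 469) - r(332) = 81*(-236) - 1*(-12) = -19116 + 12 = -19104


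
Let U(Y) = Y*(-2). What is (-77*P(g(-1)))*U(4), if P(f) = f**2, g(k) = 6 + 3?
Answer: 49896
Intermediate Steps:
U(Y) = -2*Y
g(k) = 9
(-77*P(g(-1)))*U(4) = (-77*9**2)*(-2*4) = -77*81*(-8) = -6237*(-8) = 49896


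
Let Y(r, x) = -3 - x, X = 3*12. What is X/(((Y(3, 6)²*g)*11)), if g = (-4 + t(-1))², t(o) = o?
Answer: 4/2475 ≈ 0.0016162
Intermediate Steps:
g = 25 (g = (-4 - 1)² = (-5)² = 25)
X = 36
X/(((Y(3, 6)²*g)*11)) = 36/((((-3 - 1*6)²*25)*11)) = 36/((((-3 - 6)²*25)*11)) = 36/((((-9)²*25)*11)) = 36/(((81*25)*11)) = 36/((2025*11)) = 36/22275 = 36*(1/22275) = 4/2475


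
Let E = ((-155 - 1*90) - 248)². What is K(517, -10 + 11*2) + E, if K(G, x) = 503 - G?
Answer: 243035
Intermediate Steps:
E = 243049 (E = ((-155 - 90) - 248)² = (-245 - 248)² = (-493)² = 243049)
K(517, -10 + 11*2) + E = (503 - 1*517) + 243049 = (503 - 517) + 243049 = -14 + 243049 = 243035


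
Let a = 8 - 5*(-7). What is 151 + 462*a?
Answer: 20017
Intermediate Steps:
a = 43 (a = 8 + 35 = 43)
151 + 462*a = 151 + 462*43 = 151 + 19866 = 20017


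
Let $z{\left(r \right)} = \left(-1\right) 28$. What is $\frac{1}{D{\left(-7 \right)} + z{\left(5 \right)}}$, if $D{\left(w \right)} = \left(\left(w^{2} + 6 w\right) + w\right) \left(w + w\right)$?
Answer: $- \frac{1}{28} \approx -0.035714$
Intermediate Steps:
$z{\left(r \right)} = -28$
$D{\left(w \right)} = 2 w \left(w^{2} + 7 w\right)$ ($D{\left(w \right)} = \left(w^{2} + 7 w\right) 2 w = 2 w \left(w^{2} + 7 w\right)$)
$\frac{1}{D{\left(-7 \right)} + z{\left(5 \right)}} = \frac{1}{2 \left(-7\right)^{2} \left(7 - 7\right) - 28} = \frac{1}{2 \cdot 49 \cdot 0 - 28} = \frac{1}{0 - 28} = \frac{1}{-28} = - \frac{1}{28}$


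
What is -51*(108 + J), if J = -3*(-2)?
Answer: -5814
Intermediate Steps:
J = 6
-51*(108 + J) = -51*(108 + 6) = -51*114 = -5814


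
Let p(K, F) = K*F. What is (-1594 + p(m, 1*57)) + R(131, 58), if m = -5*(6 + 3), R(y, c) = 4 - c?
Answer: -4213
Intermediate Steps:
m = -45 (m = -5*9 = -45)
p(K, F) = F*K
(-1594 + p(m, 1*57)) + R(131, 58) = (-1594 + (1*57)*(-45)) + (4 - 1*58) = (-1594 + 57*(-45)) + (4 - 58) = (-1594 - 2565) - 54 = -4159 - 54 = -4213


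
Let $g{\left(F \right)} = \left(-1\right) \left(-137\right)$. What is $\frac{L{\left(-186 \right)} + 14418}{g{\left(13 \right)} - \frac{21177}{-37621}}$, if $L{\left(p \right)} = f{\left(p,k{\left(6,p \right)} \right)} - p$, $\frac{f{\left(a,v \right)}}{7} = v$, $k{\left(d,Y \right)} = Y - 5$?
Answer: $\frac{499117807}{5175254} \approx 96.443$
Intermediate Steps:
$g{\left(F \right)} = 137$
$k{\left(d,Y \right)} = -5 + Y$ ($k{\left(d,Y \right)} = Y - 5 = -5 + Y$)
$f{\left(a,v \right)} = 7 v$
$L{\left(p \right)} = -35 + 6 p$ ($L{\left(p \right)} = 7 \left(-5 + p\right) - p = \left(-35 + 7 p\right) - p = -35 + 6 p$)
$\frac{L{\left(-186 \right)} + 14418}{g{\left(13 \right)} - \frac{21177}{-37621}} = \frac{\left(-35 + 6 \left(-186\right)\right) + 14418}{137 - \frac{21177}{-37621}} = \frac{\left(-35 - 1116\right) + 14418}{137 - - \frac{21177}{37621}} = \frac{-1151 + 14418}{137 + \frac{21177}{37621}} = \frac{13267}{\frac{5175254}{37621}} = 13267 \cdot \frac{37621}{5175254} = \frac{499117807}{5175254}$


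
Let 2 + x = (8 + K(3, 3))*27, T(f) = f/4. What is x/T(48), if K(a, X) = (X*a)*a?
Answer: 943/12 ≈ 78.583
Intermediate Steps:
K(a, X) = X*a²
T(f) = f/4 (T(f) = f*(¼) = f/4)
x = 943 (x = -2 + (8 + 3*3²)*27 = -2 + (8 + 3*9)*27 = -2 + (8 + 27)*27 = -2 + 35*27 = -2 + 945 = 943)
x/T(48) = 943/(((¼)*48)) = 943/12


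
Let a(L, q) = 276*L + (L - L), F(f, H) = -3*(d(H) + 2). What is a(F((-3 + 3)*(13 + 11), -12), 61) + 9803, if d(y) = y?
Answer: 18083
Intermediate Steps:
F(f, H) = -6 - 3*H (F(f, H) = -3*(H + 2) = -3*(2 + H) = -6 - 3*H)
a(L, q) = 276*L (a(L, q) = 276*L + 0 = 276*L)
a(F((-3 + 3)*(13 + 11), -12), 61) + 9803 = 276*(-6 - 3*(-12)) + 9803 = 276*(-6 + 36) + 9803 = 276*30 + 9803 = 8280 + 9803 = 18083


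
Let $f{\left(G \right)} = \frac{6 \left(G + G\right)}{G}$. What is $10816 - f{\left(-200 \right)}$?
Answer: $10804$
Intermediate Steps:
$f{\left(G \right)} = 12$ ($f{\left(G \right)} = \frac{6 \cdot 2 G}{G} = \frac{12 G}{G} = 12$)
$10816 - f{\left(-200 \right)} = 10816 - 12 = 10804$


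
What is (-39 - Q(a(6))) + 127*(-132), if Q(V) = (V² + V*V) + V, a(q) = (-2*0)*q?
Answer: -16803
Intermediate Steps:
a(q) = 0 (a(q) = 0*q = 0)
Q(V) = V + 2*V² (Q(V) = (V² + V²) + V = 2*V² + V = V + 2*V²)
(-39 - Q(a(6))) + 127*(-132) = (-39 - 0*(1 + 2*0)) + 127*(-132) = (-39 - 0*(1 + 0)) - 16764 = (-39 - 0) - 16764 = (-39 - 1*0) - 16764 = (-39 + 0) - 16764 = -39 - 16764 = -16803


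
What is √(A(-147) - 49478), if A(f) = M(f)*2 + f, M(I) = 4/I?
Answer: I*√21884649/21 ≈ 222.77*I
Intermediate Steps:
A(f) = f + 8/f (A(f) = (4/f)*2 + f = 8/f + f = f + 8/f)
√(A(-147) - 49478) = √((-147 + 8/(-147)) - 49478) = √((-147 + 8*(-1/147)) - 49478) = √((-147 - 8/147) - 49478) = √(-21617/147 - 49478) = √(-7294883/147) = I*√21884649/21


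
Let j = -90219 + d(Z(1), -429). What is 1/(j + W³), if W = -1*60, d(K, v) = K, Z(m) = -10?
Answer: -1/306229 ≈ -3.2655e-6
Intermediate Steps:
W = -60
j = -90229 (j = -90219 - 10 = -90229)
1/(j + W³) = 1/(-90229 + (-60)³) = 1/(-90229 - 216000) = 1/(-306229) = -1/306229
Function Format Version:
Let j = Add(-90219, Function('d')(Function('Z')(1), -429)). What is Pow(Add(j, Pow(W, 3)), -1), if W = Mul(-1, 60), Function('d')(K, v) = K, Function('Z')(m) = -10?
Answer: Rational(-1, 306229) ≈ -3.2655e-6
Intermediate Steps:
W = -60
j = -90229 (j = Add(-90219, -10) = -90229)
Pow(Add(j, Pow(W, 3)), -1) = Pow(Add(-90229, Pow(-60, 3)), -1) = Pow(Add(-90229, -216000), -1) = Pow(-306229, -1) = Rational(-1, 306229)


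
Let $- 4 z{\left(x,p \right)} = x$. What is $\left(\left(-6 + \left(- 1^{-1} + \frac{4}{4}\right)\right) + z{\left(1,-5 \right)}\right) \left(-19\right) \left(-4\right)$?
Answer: $-475$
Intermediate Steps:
$z{\left(x,p \right)} = - \frac{x}{4}$
$\left(\left(-6 + \left(- 1^{-1} + \frac{4}{4}\right)\right) + z{\left(1,-5 \right)}\right) \left(-19\right) \left(-4\right) = \left(\left(-6 + \left(- 1^{-1} + \frac{4}{4}\right)\right) - \frac{1}{4}\right) \left(-19\right) \left(-4\right) = \left(\left(-6 + \left(\left(-1\right) 1 + 4 \cdot \frac{1}{4}\right)\right) - \frac{1}{4}\right) \left(-19\right) \left(-4\right) = \left(\left(-6 + \left(-1 + 1\right)\right) - \frac{1}{4}\right) \left(-19\right) \left(-4\right) = \left(\left(-6 + 0\right) - \frac{1}{4}\right) \left(-19\right) \left(-4\right) = \left(-6 - \frac{1}{4}\right) \left(-19\right) \left(-4\right) = \left(- \frac{25}{4}\right) \left(-19\right) \left(-4\right) = \frac{475}{4} \left(-4\right) = -475$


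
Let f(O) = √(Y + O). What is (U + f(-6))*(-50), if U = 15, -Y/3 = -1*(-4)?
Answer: -750 - 150*I*√2 ≈ -750.0 - 212.13*I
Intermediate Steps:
Y = -12 (Y = -(-3)*(-4) = -3*4 = -12)
f(O) = √(-12 + O)
(U + f(-6))*(-50) = (15 + √(-12 - 6))*(-50) = (15 + √(-18))*(-50) = (15 + 3*I*√2)*(-50) = -750 - 150*I*√2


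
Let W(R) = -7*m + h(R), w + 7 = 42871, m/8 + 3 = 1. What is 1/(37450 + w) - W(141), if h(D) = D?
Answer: -20319441/80314 ≈ -253.00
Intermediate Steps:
m = -16 (m = -24 + 8*1 = -24 + 8 = -16)
w = 42864 (w = -7 + 42871 = 42864)
W(R) = 112 + R (W(R) = -7*(-16) + R = 112 + R)
1/(37450 + w) - W(141) = 1/(37450 + 42864) - (112 + 141) = 1/80314 - 1*253 = 1/80314 - 253 = -20319441/80314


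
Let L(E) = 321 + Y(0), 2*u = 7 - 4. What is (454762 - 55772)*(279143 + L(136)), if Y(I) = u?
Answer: 111503939845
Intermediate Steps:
u = 3/2 (u = (7 - 4)/2 = (½)*3 = 3/2 ≈ 1.5000)
Y(I) = 3/2
L(E) = 645/2 (L(E) = 321 + 3/2 = 645/2)
(454762 - 55772)*(279143 + L(136)) = (454762 - 55772)*(279143 + 645/2) = 398990*(558931/2) = 111503939845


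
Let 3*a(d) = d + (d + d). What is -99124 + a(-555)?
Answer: -99679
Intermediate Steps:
a(d) = d (a(d) = (d + (d + d))/3 = (d + 2*d)/3 = (3*d)/3 = d)
-99124 + a(-555) = -99124 - 555 = -99679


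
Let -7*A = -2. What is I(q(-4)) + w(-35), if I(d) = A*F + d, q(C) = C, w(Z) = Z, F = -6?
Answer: -285/7 ≈ -40.714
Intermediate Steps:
A = 2/7 (A = -⅐*(-2) = 2/7 ≈ 0.28571)
I(d) = -12/7 + d (I(d) = (2/7)*(-6) + d = -12/7 + d)
I(q(-4)) + w(-35) = (-12/7 - 4) - 35 = -40/7 - 35 = -285/7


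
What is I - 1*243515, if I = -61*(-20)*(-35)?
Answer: -286215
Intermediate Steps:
I = -42700 (I = 1220*(-35) = -42700)
I - 1*243515 = -42700 - 1*243515 = -42700 - 243515 = -286215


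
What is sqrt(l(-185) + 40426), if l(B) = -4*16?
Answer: 31*sqrt(42) ≈ 200.90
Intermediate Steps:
l(B) = -64
sqrt(l(-185) + 40426) = sqrt(-64 + 40426) = sqrt(40362) = 31*sqrt(42)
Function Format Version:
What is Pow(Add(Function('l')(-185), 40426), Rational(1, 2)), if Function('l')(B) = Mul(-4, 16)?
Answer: Mul(31, Pow(42, Rational(1, 2))) ≈ 200.90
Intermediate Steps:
Function('l')(B) = -64
Pow(Add(Function('l')(-185), 40426), Rational(1, 2)) = Pow(Add(-64, 40426), Rational(1, 2)) = Pow(40362, Rational(1, 2)) = Mul(31, Pow(42, Rational(1, 2)))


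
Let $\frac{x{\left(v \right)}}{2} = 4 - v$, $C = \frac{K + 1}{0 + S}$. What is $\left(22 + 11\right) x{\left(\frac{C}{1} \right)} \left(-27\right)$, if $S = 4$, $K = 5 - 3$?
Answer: $- \frac{11583}{2} \approx -5791.5$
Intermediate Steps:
$K = 2$
$C = \frac{3}{4}$ ($C = \frac{2 + 1}{0 + 4} = \frac{3}{4} \approx 0.75$)
$x{\left(v \right)} = 8 - 2 v$ ($x{\left(v \right)} = 2 \left(4 - v\right) = 8 - 2 v$)
$\left(22 + 11\right) x{\left(\frac{C}{1} \right)} \left(-27\right) = \left(22 + 11\right) \left(8 - 2 \frac{3}{4 \cdot 1}\right) \left(-27\right) = 33 \left(8 - 2 \cdot \frac{3}{4} \cdot 1\right) \left(-27\right) = 33 \left(8 - \frac{3}{2}\right) \left(-27\right) = 33 \cdot \frac{13}{2} \left(-27\right) = \frac{429}{2} \left(-27\right) = - \frac{11583}{2}$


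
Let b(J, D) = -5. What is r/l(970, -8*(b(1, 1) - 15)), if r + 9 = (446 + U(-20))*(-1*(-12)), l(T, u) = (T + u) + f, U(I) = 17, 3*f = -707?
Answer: 16641/2683 ≈ 6.2024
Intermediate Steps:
f = -707/3 (f = (1/3)*(-707) = -707/3 ≈ -235.67)
l(T, u) = -707/3 + T + u (l(T, u) = (T + u) - 707/3 = -707/3 + T + u)
r = 5547 (r = -9 + (446 + 17)*(-1*(-12)) = -9 + 463*12 = -9 + 5556 = 5547)
r/l(970, -8*(b(1, 1) - 15)) = 5547/(-707/3 + 970 - 8*(-5 - 15)) = 5547/(-707/3 + 970 - 8*(-20)) = 5547/(-707/3 + 970 + 160) = 5547/(2683/3) = 5547*(3/2683) = 16641/2683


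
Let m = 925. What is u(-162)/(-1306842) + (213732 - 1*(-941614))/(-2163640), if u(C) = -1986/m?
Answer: -23276854659051/43591174216900 ≈ -0.53398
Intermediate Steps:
u(C) = -1986/925
u(-162)/(-1306842) + (213732 - 1*(-941614))/(-2163640) = -1986/925/(-1306842) + (213732 - 1*(-941614))/(-2163640) = -1986/925*(-1/1306842) + (213732 + 941614)*(-1/2163640) = 331/201471475 + 1155346*(-1/2163640) = 331/201471475 - 577673/1081820 = -23276854659051/43591174216900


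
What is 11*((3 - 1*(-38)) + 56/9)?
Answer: 4675/9 ≈ 519.44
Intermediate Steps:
11*((3 - 1*(-38)) + 56/9) = 11*((3 + 38) + 56*(⅑)) = 11*(41 + 56/9) = 11*(425/9) = 4675/9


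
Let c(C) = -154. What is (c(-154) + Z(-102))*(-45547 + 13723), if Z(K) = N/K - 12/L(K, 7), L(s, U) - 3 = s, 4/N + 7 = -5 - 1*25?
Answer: 1993080960/407 ≈ 4.8970e+6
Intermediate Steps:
N = -4/37 (N = 4/(-7 + (-5 - 1*25)) = 4/(-7 + (-5 - 25)) = 4/(-7 - 30) = 4/(-37) = 4*(-1/37) = -4/37 ≈ -0.10811)
L(s, U) = 3 + s
Z(K) = -12/(3 + K) - 4/(37*K) (Z(K) = -4/(37*K) - 12/(3 + K) = -12/(3 + K) - 4/(37*K))
(c(-154) + Z(-102))*(-45547 + 13723) = (-154 + (4/37)*(-3 - 112*(-102))/(-102*(3 - 102)))*(-45547 + 13723) = (-154 + (4/37)*(-1/102)*(-3 + 11424)/(-99))*(-31824) = (-154 + (4/37)*(-1/102)*(-1/99)*11421)*(-31824) = (-154 + 846/6919)*(-31824) = -1064680/6919*(-31824) = 1993080960/407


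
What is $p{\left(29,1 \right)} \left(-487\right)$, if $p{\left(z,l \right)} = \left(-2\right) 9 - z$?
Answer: $22889$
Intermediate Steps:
$p{\left(z,l \right)} = -18 - z$
$p{\left(29,1 \right)} \left(-487\right) = \left(-18 - 29\right) \left(-487\right) = \left(-47\right) \left(-487\right) = 22889$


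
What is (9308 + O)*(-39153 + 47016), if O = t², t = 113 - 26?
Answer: 132703851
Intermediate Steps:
t = 87
O = 7569 (O = 87² = 7569)
(9308 + O)*(-39153 + 47016) = (9308 + 7569)*(-39153 + 47016) = 16877*7863 = 132703851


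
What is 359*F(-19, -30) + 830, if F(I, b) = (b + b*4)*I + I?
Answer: 1017159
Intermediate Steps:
F(I, b) = I + 5*I*b (F(I, b) = (b + 4*b)*I + I = (5*b)*I + I = 5*I*b + I = I + 5*I*b)
359*F(-19, -30) + 830 = 359*(-19*(1 + 5*(-30))) + 830 = 359*(-19*(1 - 150)) + 830 = 359*(-19*(-149)) + 830 = 359*2831 + 830 = 1016329 + 830 = 1017159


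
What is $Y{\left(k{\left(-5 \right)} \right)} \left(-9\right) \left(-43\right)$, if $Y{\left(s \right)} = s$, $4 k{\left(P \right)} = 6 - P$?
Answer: $\frac{4257}{4} \approx 1064.3$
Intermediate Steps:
$k{\left(P \right)} = \frac{3}{2} - \frac{P}{4}$ ($k{\left(P \right)} = \frac{6 - P}{4} = \frac{3}{2} - \frac{P}{4}$)
$Y{\left(k{\left(-5 \right)} \right)} \left(-9\right) \left(-43\right) = \left(\frac{3}{2} - - \frac{5}{4}\right) \left(-9\right) \left(-43\right) = \left(\frac{3}{2} + \frac{5}{4}\right) \left(-9\right) \left(-43\right) = \frac{11}{4} \left(-9\right) \left(-43\right) = \left(- \frac{99}{4}\right) \left(-43\right) = \frac{4257}{4}$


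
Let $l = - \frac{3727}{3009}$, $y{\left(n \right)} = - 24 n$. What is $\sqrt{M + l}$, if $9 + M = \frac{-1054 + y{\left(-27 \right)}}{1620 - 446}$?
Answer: $\frac{i \sqrt{33020877937809}}{1766283} \approx 3.2534 i$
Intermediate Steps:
$l = - \frac{3727}{3009}$ ($l = \left(-3727\right) \frac{1}{3009} = - \frac{3727}{3009} \approx -1.2386$)
$M = - \frac{5486}{587}$ ($M = -9 + \frac{-1054 - -648}{1620 - 446} = -9 + \frac{-1054 + 648}{1174} = -9 - \frac{203}{587} = - \frac{5486}{587} \approx -9.3458$)
$\sqrt{M + l} = \sqrt{- \frac{5486}{587} - \frac{3727}{3009}} = \sqrt{- \frac{18695123}{1766283}} = \frac{i \sqrt{33020877937809}}{1766283}$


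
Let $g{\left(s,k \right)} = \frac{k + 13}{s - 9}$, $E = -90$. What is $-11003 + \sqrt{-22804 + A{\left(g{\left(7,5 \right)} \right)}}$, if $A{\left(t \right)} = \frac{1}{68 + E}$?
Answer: $-11003 + \frac{i \sqrt{11037158}}{22} \approx -11003.0 + 151.01 i$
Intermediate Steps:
$g{\left(s,k \right)} = \frac{13 + k}{-9 + s}$
$A{\left(t \right)} = - \frac{1}{22}$ ($A{\left(t \right)} = \frac{1}{68 - 90} = \frac{1}{-22} = - \frac{1}{22}$)
$-11003 + \sqrt{-22804 + A{\left(g{\left(7,5 \right)} \right)}} = -11003 + \sqrt{-22804 - \frac{1}{22}} = -11003 + \sqrt{- \frac{501689}{22}} = -11003 + \frac{i \sqrt{11037158}}{22}$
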